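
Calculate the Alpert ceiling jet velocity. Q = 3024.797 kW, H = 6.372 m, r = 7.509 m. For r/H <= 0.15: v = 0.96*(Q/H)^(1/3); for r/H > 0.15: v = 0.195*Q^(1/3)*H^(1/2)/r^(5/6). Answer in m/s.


r/H = 7.509 / 6.372 = 1.1784
r/H > 0.15, so v = 0.195*Q^(1/3)*H^(1/2)/r^(5/6)
Q^(1/3) = 14.462
H^(1/2) = 2.5243
r^(5/6) = 5.3660
v = 0.195 * 14.462 * 2.5243 / 5.3660 = 1.3266 m/s

1.3266 m/s


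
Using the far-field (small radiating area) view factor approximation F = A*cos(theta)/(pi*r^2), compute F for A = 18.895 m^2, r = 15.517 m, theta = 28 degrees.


cos(28 deg) = 0.88295
pi*r^2 = 756.42
F = 18.895 * 0.88295 / 756.42 = 0.022055

0.022055


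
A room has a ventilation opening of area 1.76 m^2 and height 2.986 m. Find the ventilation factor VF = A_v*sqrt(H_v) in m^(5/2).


sqrt(H_v) = 1.7280
VF = 1.76 * 1.7280 = 3.0413 m^(5/2)

3.0413 m^(5/2)


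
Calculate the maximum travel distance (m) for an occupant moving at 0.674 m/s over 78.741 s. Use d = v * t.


d = 0.674 * 78.741 = 53.071 m

53.071 m


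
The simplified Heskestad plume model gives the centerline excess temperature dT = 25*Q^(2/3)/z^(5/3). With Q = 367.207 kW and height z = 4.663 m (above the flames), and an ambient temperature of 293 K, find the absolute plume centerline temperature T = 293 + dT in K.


Q^(2/3) = 51.279
z^(5/3) = 13.015
dT = 25 * 51.279 / 13.015 = 98.500 K
T = 293 + 98.500 = 391.50 K

391.50 K


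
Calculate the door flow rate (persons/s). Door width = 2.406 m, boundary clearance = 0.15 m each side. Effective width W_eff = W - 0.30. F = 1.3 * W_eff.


W_eff = 2.406 - 0.30 = 2.106 m
F = 1.3 * 2.106 = 2.7378 persons/s

2.7378 persons/s


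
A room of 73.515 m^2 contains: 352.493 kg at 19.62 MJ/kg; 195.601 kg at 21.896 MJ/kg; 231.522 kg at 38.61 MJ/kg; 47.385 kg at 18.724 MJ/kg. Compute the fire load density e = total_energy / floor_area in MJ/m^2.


Total energy = 352.493*19.62 + 195.601*21.896 + 231.522*38.61 + 47.385*18.724
= 6915.913 + 4282.879 + 8939.064 + 887.2367
= 21025.09 MJ
e = 21025.09 / 73.515 = 286.00 MJ/m^2

286.00 MJ/m^2


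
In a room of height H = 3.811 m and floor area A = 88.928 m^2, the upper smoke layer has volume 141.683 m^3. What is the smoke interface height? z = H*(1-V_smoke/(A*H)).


V/(A*H) = 0.41806
1 - 0.41806 = 0.58194
z = 3.811 * 0.58194 = 2.2178 m

2.2178 m


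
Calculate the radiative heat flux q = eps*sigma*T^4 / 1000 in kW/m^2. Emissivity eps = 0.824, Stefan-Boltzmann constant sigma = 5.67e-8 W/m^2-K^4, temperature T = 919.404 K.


T^4 = 7.1454e+11
q = 0.824 * 5.67e-8 * 7.1454e+11 / 1000 = 33.384 kW/m^2

33.384 kW/m^2


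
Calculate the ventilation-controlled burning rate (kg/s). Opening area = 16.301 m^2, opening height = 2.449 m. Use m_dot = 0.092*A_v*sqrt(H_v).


sqrt(H_v) = 1.5649
m_dot = 0.092 * 16.301 * 1.5649 = 2.3469 kg/s

2.3469 kg/s


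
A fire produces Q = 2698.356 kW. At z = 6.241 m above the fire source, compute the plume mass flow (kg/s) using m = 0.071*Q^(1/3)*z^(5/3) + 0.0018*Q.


Q^(1/3) = 13.922
z^(5/3) = 21.156
First term = 0.071 * 13.922 * 21.156 = 20.911
Second term = 0.0018 * 2698.356 = 4.8570
m = 25.768 kg/s

25.768 kg/s


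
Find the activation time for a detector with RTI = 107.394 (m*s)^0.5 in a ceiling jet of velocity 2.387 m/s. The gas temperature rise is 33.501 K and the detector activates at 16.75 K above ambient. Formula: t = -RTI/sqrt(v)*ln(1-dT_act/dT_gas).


dT_act/dT_gas = 0.49999
ln(1 - 0.49999) = -0.69312
t = -107.394 / sqrt(2.387) * -0.69312 = 48.179 s

48.179 s


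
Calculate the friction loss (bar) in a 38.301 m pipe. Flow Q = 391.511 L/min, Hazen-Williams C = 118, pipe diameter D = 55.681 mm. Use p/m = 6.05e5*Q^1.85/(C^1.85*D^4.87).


Q^1.85 = 62600
C^1.85 = 6807.4
D^4.87 = 3.1739e+08
p/m = 0.017529 bar/m
p_total = 0.017529 * 38.301 = 0.67138 bar

0.67138 bar


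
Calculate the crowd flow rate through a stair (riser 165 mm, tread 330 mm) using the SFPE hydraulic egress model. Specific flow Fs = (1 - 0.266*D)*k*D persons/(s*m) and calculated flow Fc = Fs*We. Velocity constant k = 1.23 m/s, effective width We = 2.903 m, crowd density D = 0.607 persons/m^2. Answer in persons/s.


1 - 0.266*D = 1 - 0.266*0.607 = 0.83854
Fs = 0.83854 * 1.23 * 0.607 = 0.62606 persons/(s*m)
Fc = 0.62606 * 2.903 = 1.8175 persons/s

1.8175 persons/s


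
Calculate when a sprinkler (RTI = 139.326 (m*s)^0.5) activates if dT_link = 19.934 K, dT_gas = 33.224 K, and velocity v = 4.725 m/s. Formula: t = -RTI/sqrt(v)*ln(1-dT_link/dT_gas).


dT_link/dT_gas = 0.59999
ln(1 - 0.59999) = -0.91626
t = -139.326 / sqrt(4.725) * -0.91626 = 58.729 s

58.729 s


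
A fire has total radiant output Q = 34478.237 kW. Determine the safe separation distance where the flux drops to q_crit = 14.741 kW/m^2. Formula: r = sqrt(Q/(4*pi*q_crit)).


4*pi*q_crit = 185.24
Q/(4*pi*q_crit) = 186.13
r = sqrt(186.13) = 13.643 m

13.643 m


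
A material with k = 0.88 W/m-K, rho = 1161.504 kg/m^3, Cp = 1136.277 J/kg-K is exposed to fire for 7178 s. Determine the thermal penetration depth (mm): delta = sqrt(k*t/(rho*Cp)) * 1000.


alpha = 0.88 / (1161.504 * 1136.277) = 6.6677e-07 m^2/s
alpha * t = 0.0047861
delta = sqrt(0.0047861) * 1000 = 69.182 mm

69.182 mm


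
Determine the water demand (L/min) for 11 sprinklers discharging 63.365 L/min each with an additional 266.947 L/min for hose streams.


Sprinkler demand = 11 * 63.365 = 697.015 L/min
Total = 697.015 + 266.947 = 963.962 L/min

963.962 L/min


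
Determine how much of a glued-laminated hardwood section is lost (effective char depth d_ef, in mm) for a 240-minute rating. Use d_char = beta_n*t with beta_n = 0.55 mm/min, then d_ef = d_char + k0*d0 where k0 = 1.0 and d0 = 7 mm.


d_char = 0.55 * 240 = 132 mm
d_ef = 132 + 1.0*7 = 139 mm

139 mm


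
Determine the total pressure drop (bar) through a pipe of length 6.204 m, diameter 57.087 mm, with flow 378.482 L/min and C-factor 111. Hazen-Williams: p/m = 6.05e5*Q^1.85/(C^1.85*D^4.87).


Q^1.85 = 58801
C^1.85 = 6079.2
D^4.87 = 3.5837e+08
p/m = 0.016329 bar/m
p_total = 0.016329 * 6.204 = 0.10130 bar

0.10130 bar


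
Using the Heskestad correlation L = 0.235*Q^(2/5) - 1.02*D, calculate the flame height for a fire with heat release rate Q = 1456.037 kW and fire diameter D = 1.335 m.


Q^(2/5) = 18.419
0.235 * Q^(2/5) = 4.3285
1.02 * D = 1.3617
L = 2.9668 m

2.9668 m


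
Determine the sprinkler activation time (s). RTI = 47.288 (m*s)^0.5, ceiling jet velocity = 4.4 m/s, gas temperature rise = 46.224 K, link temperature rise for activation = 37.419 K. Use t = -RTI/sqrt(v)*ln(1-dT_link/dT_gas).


dT_link/dT_gas = 0.80951
ln(1 - 0.80951) = -1.6582
t = -47.288 / sqrt(4.4) * -1.6582 = 37.381 s

37.381 s


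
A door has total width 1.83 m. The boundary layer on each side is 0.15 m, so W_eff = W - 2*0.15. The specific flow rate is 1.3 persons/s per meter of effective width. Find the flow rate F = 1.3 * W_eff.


W_eff = 1.83 - 0.30 = 1.53 m
F = 1.3 * 1.53 = 1.989 persons/s

1.989 persons/s


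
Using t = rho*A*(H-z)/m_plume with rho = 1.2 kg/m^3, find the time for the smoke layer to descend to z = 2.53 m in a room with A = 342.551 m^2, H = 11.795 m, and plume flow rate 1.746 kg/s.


H - z = 9.265 m
t = 1.2 * 342.551 * 9.265 / 1.746 = 2181.3 s

2181.3 s


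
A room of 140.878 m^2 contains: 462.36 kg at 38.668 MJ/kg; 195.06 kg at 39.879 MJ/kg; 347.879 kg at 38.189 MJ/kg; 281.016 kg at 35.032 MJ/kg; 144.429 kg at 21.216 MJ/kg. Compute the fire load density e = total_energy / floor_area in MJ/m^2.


Total energy = 462.36*38.668 + 195.06*39.879 + 347.879*38.189 + 281.016*35.032 + 144.429*21.216
= 17878.54 + 7778.798 + 13285.15 + 9844.553 + 3064.206
= 51851.24 MJ
e = 51851.24 / 140.878 = 368.06 MJ/m^2

368.06 MJ/m^2


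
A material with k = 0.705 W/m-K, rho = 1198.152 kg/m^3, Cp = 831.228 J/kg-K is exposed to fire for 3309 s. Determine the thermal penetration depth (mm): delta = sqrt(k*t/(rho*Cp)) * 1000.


alpha = 0.705 / (1198.152 * 831.228) = 7.0788e-07 m^2/s
alpha * t = 0.0023424
delta = sqrt(0.0023424) * 1000 = 48.398 mm

48.398 mm


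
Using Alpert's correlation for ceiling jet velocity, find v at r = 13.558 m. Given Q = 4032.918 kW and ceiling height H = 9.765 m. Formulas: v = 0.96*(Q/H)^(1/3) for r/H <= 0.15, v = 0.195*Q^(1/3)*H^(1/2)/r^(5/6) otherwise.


r/H = 13.558 / 9.765 = 1.3884
r/H > 0.15, so v = 0.195*Q^(1/3)*H^(1/2)/r^(5/6)
Q^(1/3) = 15.917
H^(1/2) = 3.1249
r^(5/6) = 8.7800
v = 0.195 * 15.917 * 3.1249 / 8.7800 = 1.1047 m/s

1.1047 m/s


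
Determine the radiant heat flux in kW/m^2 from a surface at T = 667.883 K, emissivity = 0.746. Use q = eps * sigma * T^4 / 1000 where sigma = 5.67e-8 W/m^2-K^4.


T^4 = 1.9898e+11
q = 0.746 * 5.67e-8 * 1.9898e+11 / 1000 = 8.4163 kW/m^2

8.4163 kW/m^2


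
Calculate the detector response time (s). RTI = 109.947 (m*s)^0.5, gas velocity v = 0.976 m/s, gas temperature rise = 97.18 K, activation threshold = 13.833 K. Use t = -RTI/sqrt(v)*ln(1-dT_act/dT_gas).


dT_act/dT_gas = 0.14234
ln(1 - 0.14234) = -0.15355
t = -109.947 / sqrt(0.976) * -0.15355 = 17.089 s

17.089 s


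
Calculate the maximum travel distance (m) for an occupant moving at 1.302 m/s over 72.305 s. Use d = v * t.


d = 1.302 * 72.305 = 94.141 m

94.141 m


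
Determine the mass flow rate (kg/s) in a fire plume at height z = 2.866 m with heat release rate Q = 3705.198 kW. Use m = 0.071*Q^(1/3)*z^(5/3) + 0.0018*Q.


Q^(1/3) = 15.474
z^(5/3) = 5.7827
First term = 0.071 * 15.474 * 5.7827 = 6.3532
Second term = 0.0018 * 3705.198 = 6.6694
m = 13.023 kg/s

13.023 kg/s


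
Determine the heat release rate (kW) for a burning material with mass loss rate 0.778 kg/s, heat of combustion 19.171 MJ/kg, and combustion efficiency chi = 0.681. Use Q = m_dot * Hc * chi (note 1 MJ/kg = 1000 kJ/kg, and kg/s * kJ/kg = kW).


Hc = 19.171 MJ/kg = 19.171 * 1000 kJ/kg = 19171 kJ/kg
Q = 0.778 kg/s * 19171 kJ/kg * 0.681 = 10157 kW

10157 kW


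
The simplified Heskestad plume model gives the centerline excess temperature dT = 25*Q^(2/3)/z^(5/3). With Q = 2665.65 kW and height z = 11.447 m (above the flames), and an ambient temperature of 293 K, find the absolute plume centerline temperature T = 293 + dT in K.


Q^(2/3) = 192.25
z^(5/3) = 58.141
dT = 25 * 192.25 / 58.141 = 82.665 K
T = 293 + 82.665 = 375.67 K

375.67 K


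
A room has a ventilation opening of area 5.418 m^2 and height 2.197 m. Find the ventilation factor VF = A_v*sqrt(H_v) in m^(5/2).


sqrt(H_v) = 1.4822
VF = 5.418 * 1.4822 = 8.0307 m^(5/2)

8.0307 m^(5/2)


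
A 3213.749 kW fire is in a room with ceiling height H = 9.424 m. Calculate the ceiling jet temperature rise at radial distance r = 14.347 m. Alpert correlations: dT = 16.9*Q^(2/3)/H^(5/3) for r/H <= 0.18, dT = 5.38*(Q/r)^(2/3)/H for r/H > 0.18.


r/H = 14.347 / 9.424 = 1.5224
r/H > 0.18, so dT = 5.38*(Q/r)^(2/3)/H
Q/r = 224.00
(Q/r)^(2/3) = 36.884
dT = 5.38 * 36.884 / 9.424 = 21.056 K

21.056 K


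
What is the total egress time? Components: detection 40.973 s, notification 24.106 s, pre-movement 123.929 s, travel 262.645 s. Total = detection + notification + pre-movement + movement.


Total = 40.973 + 24.106 + 123.929 + 262.645 = 451.653 s

451.653 s


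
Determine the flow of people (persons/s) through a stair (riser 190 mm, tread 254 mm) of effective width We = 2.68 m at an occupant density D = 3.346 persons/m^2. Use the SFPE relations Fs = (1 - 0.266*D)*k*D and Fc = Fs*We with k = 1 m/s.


1 - 0.266*D = 1 - 0.266*3.346 = 0.10996
Fs = 0.10996 * 1 * 3.346 = 0.36794 persons/(s*m)
Fc = 0.36794 * 2.68 = 0.98608 persons/s

0.98608 persons/s


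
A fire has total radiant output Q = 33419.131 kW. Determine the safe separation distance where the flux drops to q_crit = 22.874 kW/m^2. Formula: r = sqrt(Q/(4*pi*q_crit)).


4*pi*q_crit = 287.44
Q/(4*pi*q_crit) = 116.26
r = sqrt(116.26) = 10.783 m

10.783 m


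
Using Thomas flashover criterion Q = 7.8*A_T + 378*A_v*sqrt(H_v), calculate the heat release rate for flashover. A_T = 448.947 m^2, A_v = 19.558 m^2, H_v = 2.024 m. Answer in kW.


7.8*A_T = 3501.8
sqrt(H_v) = 1.4227
378*A_v*sqrt(H_v) = 10518
Q = 3501.8 + 10518 = 14020 kW

14020 kW


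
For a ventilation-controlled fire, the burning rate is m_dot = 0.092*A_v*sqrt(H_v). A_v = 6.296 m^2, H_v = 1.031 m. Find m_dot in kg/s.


sqrt(H_v) = 1.0154
m_dot = 0.092 * 6.296 * 1.0154 = 0.58814 kg/s

0.58814 kg/s


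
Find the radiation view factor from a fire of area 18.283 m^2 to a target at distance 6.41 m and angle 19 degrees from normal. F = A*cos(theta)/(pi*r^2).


cos(19 deg) = 0.94552
pi*r^2 = 129.08
F = 18.283 * 0.94552 / 129.08 = 0.13392

0.13392


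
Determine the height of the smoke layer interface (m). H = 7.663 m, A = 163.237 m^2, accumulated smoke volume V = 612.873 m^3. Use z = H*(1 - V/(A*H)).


V/(A*H) = 0.48995
1 - 0.48995 = 0.51005
z = 7.663 * 0.51005 = 3.9085 m

3.9085 m


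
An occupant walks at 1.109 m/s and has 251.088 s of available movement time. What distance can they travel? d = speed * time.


d = 1.109 * 251.088 = 278.46 m

278.46 m


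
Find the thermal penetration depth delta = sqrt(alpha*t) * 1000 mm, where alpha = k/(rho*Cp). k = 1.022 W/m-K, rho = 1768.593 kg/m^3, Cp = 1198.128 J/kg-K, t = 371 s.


alpha = 1.022 / (1768.593 * 1198.128) = 4.8230e-07 m^2/s
alpha * t = 0.00017893
delta = sqrt(0.00017893) * 1000 = 13.377 mm

13.377 mm


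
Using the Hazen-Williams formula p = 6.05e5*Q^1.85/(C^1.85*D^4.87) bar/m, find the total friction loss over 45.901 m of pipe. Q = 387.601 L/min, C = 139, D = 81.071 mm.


Q^1.85 = 61449
C^1.85 = 9216.7
D^4.87 = 1.9778e+09
p/m = 0.0020395 bar/m
p_total = 0.0020395 * 45.901 = 0.093613 bar

0.093613 bar


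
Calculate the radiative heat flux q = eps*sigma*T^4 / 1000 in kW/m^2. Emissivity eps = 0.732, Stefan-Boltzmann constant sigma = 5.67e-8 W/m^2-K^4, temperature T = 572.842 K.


T^4 = 1.0768e+11
q = 0.732 * 5.67e-8 * 1.0768e+11 / 1000 = 4.4692 kW/m^2

4.4692 kW/m^2


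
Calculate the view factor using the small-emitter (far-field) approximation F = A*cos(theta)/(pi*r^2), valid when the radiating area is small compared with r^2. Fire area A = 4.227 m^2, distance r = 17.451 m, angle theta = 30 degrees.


cos(30 deg) = 0.86603
pi*r^2 = 956.73
F = 4.227 * 0.86603 / 956.73 = 0.0038262

0.0038262


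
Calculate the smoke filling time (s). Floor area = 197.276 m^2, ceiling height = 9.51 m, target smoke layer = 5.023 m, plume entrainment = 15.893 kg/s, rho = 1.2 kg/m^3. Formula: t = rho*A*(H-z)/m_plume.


H - z = 4.487 m
t = 1.2 * 197.276 * 4.487 / 15.893 = 66.835 s

66.835 s


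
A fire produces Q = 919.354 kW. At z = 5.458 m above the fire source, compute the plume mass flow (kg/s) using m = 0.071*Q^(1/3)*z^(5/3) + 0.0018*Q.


Q^(1/3) = 9.7236
z^(5/3) = 16.920
First term = 0.071 * 9.7236 * 16.920 = 11.681
Second term = 0.0018 * 919.354 = 1.6548
m = 13.336 kg/s

13.336 kg/s


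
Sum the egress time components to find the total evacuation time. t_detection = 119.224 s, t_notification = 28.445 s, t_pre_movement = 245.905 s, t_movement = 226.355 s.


Total = 119.224 + 28.445 + 245.905 + 226.355 = 619.929 s

619.929 s


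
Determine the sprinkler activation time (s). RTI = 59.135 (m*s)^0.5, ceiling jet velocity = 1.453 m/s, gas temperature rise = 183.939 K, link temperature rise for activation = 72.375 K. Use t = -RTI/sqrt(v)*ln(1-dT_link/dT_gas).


dT_link/dT_gas = 0.39347
ln(1 - 0.39347) = -0.50001
t = -59.135 / sqrt(1.453) * -0.50001 = 24.529 s

24.529 s


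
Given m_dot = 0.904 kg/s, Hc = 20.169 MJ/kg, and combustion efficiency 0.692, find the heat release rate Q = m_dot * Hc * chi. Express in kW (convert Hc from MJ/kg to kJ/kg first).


Hc = 20.169 MJ/kg = 20.169 * 1000 kJ/kg = 20169 kJ/kg
Q = 0.904 kg/s * 20169 kJ/kg * 0.692 = 12617 kW

12617 kW


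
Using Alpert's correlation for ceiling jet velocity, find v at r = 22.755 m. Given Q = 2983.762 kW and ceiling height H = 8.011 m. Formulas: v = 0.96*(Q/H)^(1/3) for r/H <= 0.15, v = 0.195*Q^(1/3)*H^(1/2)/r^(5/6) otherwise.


r/H = 22.755 / 8.011 = 2.8405
r/H > 0.15, so v = 0.195*Q^(1/3)*H^(1/2)/r^(5/6)
Q^(1/3) = 14.396
H^(1/2) = 2.8304
r^(5/6) = 13.518
v = 0.195 * 14.396 * 2.8304 / 13.518 = 0.58781 m/s

0.58781 m/s


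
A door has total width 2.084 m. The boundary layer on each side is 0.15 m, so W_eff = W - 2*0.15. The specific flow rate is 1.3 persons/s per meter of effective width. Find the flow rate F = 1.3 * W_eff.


W_eff = 2.084 - 0.30 = 1.784 m
F = 1.3 * 1.784 = 2.3192 persons/s

2.3192 persons/s


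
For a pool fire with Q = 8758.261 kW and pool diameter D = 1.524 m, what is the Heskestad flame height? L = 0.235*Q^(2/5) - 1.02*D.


Q^(2/5) = 37.754
0.235 * Q^(2/5) = 8.8723
1.02 * D = 1.5545
L = 7.3178 m

7.3178 m


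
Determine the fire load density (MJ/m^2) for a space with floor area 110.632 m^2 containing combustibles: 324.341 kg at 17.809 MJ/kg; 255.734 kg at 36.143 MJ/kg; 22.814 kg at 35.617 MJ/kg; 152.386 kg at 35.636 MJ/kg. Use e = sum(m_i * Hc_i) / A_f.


Total energy = 324.341*17.809 + 255.734*36.143 + 22.814*35.617 + 152.386*35.636
= 5776.189 + 9242.994 + 812.5662 + 5430.427
= 21262.18 MJ
e = 21262.18 / 110.632 = 192.19 MJ/m^2

192.19 MJ/m^2


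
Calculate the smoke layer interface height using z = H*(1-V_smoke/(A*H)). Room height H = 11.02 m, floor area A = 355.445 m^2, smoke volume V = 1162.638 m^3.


V/(A*H) = 0.29682
1 - 0.29682 = 0.70318
z = 11.02 * 0.70318 = 7.7491 m

7.7491 m


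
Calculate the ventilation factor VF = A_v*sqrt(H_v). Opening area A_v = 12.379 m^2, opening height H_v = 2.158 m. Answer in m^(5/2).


sqrt(H_v) = 1.4690
VF = 12.379 * 1.4690 = 18.185 m^(5/2)

18.185 m^(5/2)


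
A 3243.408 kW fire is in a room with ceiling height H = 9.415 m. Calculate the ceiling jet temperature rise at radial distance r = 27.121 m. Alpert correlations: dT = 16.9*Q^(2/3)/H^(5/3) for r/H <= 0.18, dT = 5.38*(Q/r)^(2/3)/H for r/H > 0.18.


r/H = 27.121 / 9.415 = 2.8806
r/H > 0.18, so dT = 5.38*(Q/r)^(2/3)/H
Q/r = 119.59
(Q/r)^(2/3) = 24.273
dT = 5.38 * 24.273 / 9.415 = 13.871 K

13.871 K


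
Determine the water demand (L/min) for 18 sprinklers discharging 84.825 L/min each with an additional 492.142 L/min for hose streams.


Sprinkler demand = 18 * 84.825 = 1526.85 L/min
Total = 1526.85 + 492.142 = 2018.992 L/min

2018.992 L/min


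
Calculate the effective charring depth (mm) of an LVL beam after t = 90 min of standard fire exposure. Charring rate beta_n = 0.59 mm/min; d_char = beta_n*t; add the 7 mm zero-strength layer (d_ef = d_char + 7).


d_char = 0.59 * 90 = 53.1 mm
d_ef = 53.1 + 1.0*7 = 60.1 mm

60.1 mm


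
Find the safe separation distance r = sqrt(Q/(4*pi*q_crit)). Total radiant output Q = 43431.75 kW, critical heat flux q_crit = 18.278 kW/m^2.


4*pi*q_crit = 229.69
Q/(4*pi*q_crit) = 189.09
r = sqrt(189.09) = 13.751 m

13.751 m


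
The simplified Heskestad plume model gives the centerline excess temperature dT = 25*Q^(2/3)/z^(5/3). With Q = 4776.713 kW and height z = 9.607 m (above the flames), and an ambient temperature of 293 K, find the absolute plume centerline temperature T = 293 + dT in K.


Q^(2/3) = 283.63
z^(5/3) = 43.416
dT = 25 * 283.63 / 43.416 = 163.32 K
T = 293 + 163.32 = 456.32 K

456.32 K


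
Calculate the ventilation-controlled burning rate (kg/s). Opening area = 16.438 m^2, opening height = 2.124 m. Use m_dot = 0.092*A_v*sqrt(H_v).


sqrt(H_v) = 1.4574
m_dot = 0.092 * 16.438 * 1.4574 = 2.2040 kg/s

2.2040 kg/s


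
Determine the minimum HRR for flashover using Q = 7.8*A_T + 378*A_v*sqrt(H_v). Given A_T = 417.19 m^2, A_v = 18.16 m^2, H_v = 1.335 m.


7.8*A_T = 3254.082
sqrt(H_v) = 1.1554
378*A_v*sqrt(H_v) = 7931.4
Q = 3254.082 + 7931.4 = 11185 kW

11185 kW


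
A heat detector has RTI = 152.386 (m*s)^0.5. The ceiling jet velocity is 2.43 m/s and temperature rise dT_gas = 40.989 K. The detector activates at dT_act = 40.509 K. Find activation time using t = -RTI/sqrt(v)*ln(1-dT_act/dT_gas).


dT_act/dT_gas = 0.98829
ln(1 - 0.98829) = -4.4473
t = -152.386 / sqrt(2.43) * -4.4473 = 434.75 s

434.75 s


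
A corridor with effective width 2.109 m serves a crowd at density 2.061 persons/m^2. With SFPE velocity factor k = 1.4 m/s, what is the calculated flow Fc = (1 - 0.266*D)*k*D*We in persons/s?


1 - 0.266*D = 1 - 0.266*2.061 = 0.45177
Fs = 0.45177 * 1.4 * 2.061 = 1.3035 persons/(s*m)
Fc = 1.3035 * 2.109 = 2.7492 persons/s

2.7492 persons/s


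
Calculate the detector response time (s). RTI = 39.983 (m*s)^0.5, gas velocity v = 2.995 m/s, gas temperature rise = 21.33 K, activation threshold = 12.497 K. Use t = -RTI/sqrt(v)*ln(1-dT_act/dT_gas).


dT_act/dT_gas = 0.58589
ln(1 - 0.58589) = -0.88162
t = -39.983 / sqrt(2.995) * -0.88162 = 20.368 s

20.368 s


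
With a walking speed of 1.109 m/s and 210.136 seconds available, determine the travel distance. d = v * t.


d = 1.109 * 210.136 = 233.04 m

233.04 m


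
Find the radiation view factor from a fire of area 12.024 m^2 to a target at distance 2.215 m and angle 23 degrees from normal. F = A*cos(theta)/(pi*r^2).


cos(23 deg) = 0.92050
pi*r^2 = 15.413
F = 12.024 * 0.92050 / 15.413 = 0.71809

0.71809


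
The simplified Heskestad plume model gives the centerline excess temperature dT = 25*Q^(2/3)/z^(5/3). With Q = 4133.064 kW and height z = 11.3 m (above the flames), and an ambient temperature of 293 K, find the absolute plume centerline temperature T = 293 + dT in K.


Q^(2/3) = 257.54
z^(5/3) = 56.902
dT = 25 * 257.54 / 56.902 = 113.15 K
T = 293 + 113.15 = 406.15 K

406.15 K


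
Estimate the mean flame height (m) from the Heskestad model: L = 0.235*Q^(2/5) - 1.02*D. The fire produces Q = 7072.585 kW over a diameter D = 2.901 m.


Q^(2/5) = 34.660
0.235 * Q^(2/5) = 8.1452
1.02 * D = 2.9590
L = 5.1861 m

5.1861 m


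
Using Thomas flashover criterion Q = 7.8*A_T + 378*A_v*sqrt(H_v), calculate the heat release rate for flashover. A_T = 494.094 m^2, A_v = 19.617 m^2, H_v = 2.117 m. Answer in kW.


7.8*A_T = 3853.9
sqrt(H_v) = 1.4550
378*A_v*sqrt(H_v) = 10789
Q = 3853.9 + 10789 = 14643 kW

14643 kW


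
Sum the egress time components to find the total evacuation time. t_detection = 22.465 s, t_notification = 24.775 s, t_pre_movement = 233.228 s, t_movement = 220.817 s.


Total = 22.465 + 24.775 + 233.228 + 220.817 = 501.285 s

501.285 s


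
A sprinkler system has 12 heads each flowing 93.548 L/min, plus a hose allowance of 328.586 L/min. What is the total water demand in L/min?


Sprinkler demand = 12 * 93.548 = 1122.576 L/min
Total = 1122.576 + 328.586 = 1451.162 L/min

1451.162 L/min


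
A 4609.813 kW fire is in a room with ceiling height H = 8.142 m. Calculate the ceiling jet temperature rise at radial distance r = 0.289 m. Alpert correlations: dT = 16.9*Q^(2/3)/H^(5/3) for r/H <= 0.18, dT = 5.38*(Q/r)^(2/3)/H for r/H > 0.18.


r/H = 0.289 / 8.142 = 0.035495
r/H <= 0.18, so dT = 16.9*Q^(2/3)/H^(5/3)
Q^(2/3) = 276.98
H^(5/3) = 32.952
dT = 16.9 * 276.98 / 32.952 = 142.06 K

142.06 K


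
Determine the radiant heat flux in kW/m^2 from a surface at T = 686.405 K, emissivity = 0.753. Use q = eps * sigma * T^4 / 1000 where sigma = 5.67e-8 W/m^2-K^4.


T^4 = 2.2198e+11
q = 0.753 * 5.67e-8 * 2.2198e+11 / 1000 = 9.4776 kW/m^2

9.4776 kW/m^2


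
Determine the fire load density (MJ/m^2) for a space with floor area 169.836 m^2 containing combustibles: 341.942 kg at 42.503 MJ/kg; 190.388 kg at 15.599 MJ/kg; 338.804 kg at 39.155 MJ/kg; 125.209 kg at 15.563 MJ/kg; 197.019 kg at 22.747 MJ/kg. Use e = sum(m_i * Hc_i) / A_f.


Total energy = 341.942*42.503 + 190.388*15.599 + 338.804*39.155 + 125.209*15.563 + 197.019*22.747
= 14533.56 + 2969.862 + 13265.87 + 1948.628 + 4481.591
= 37199.51 MJ
e = 37199.51 / 169.836 = 219.03 MJ/m^2

219.03 MJ/m^2


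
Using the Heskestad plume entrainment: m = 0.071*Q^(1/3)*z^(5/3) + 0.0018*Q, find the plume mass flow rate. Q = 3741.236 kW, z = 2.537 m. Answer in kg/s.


Q^(1/3) = 15.524
z^(5/3) = 4.7192
First term = 0.071 * 15.524 * 4.7192 = 5.2015
Second term = 0.0018 * 3741.236 = 6.7342
m = 11.936 kg/s

11.936 kg/s


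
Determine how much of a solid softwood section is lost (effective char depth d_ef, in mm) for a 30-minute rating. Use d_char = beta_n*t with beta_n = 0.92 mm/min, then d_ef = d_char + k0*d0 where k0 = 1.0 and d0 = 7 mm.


d_char = 0.92 * 30 = 27.6 mm
d_ef = 27.6 + 1.0*7 = 34.6 mm

34.6 mm


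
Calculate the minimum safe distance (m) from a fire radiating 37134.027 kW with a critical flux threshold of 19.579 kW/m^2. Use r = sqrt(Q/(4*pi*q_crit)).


4*pi*q_crit = 246.04
Q/(4*pi*q_crit) = 150.93
r = sqrt(150.93) = 12.285 m

12.285 m


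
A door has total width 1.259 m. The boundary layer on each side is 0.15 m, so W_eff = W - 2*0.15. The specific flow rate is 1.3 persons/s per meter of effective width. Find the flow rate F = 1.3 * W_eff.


W_eff = 1.259 - 0.30 = 0.959 m
F = 1.3 * 0.959 = 1.2467 persons/s

1.2467 persons/s


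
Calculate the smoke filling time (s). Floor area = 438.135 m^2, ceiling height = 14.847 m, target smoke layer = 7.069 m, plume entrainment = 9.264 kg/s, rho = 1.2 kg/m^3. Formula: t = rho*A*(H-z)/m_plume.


H - z = 7.778 m
t = 1.2 * 438.135 * 7.778 / 9.264 = 441.43 s

441.43 s


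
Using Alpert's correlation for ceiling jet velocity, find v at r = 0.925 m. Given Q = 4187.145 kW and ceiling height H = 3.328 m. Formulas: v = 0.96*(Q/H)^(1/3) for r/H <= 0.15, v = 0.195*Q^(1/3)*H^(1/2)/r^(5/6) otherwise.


r/H = 0.925 / 3.328 = 0.27794
r/H > 0.15, so v = 0.195*Q^(1/3)*H^(1/2)/r^(5/6)
Q^(1/3) = 16.118
H^(1/2) = 1.8243
r^(5/6) = 0.93710
v = 0.195 * 16.118 * 1.8243 / 0.93710 = 6.1185 m/s

6.1185 m/s


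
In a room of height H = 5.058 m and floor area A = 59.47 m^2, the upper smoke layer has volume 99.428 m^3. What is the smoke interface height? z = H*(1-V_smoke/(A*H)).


V/(A*H) = 0.33055
1 - 0.33055 = 0.66945
z = 5.058 * 0.66945 = 3.3861 m

3.3861 m


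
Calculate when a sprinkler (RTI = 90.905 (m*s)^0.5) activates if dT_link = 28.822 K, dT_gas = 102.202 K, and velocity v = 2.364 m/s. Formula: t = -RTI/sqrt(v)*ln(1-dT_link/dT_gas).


dT_link/dT_gas = 0.28201
ln(1 - 0.28201) = -0.33130
t = -90.905 / sqrt(2.364) * -0.33130 = 19.588 s

19.588 s


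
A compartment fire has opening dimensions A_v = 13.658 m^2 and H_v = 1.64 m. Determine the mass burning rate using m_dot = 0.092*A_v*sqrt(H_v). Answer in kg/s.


sqrt(H_v) = 1.2806
m_dot = 0.092 * 13.658 * 1.2806 = 1.6092 kg/s

1.6092 kg/s


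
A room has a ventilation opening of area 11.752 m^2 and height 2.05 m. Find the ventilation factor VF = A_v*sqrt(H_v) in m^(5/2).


sqrt(H_v) = 1.4318
VF = 11.752 * 1.4318 = 16.826 m^(5/2)

16.826 m^(5/2)


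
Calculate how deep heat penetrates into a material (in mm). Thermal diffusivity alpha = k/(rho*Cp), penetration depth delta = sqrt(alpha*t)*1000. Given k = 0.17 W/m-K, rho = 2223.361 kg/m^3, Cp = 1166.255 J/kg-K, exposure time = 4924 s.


alpha = 0.17 / (2223.361 * 1166.255) = 6.5561e-08 m^2/s
alpha * t = 0.00032282
delta = sqrt(0.00032282) * 1000 = 17.967 mm

17.967 mm


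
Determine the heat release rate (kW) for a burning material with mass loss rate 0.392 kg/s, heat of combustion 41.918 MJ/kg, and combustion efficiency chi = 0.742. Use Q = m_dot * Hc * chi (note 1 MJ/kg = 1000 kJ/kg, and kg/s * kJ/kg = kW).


Hc = 41.918 MJ/kg = 41.918 * 1000 kJ/kg = 41918 kJ/kg
Q = 0.392 kg/s * 41918 kJ/kg * 0.742 = 12192 kW

12192 kW


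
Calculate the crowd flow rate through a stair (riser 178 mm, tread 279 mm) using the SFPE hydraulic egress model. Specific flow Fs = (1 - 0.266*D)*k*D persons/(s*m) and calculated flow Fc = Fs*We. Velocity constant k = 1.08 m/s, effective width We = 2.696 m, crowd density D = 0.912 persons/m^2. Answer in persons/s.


1 - 0.266*D = 1 - 0.266*0.912 = 0.75741
Fs = 0.75741 * 1.08 * 0.912 = 0.74602 persons/(s*m)
Fc = 0.74602 * 2.696 = 2.0113 persons/s

2.0113 persons/s


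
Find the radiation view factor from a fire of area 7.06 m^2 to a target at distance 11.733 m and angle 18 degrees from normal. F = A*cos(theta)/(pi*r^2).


cos(18 deg) = 0.95106
pi*r^2 = 432.48
F = 7.06 * 0.95106 / 432.48 = 0.015525

0.015525


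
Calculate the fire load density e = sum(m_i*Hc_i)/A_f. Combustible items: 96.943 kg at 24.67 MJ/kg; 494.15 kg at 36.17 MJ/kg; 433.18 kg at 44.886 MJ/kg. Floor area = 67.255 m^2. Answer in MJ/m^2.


Total energy = 96.943*24.67 + 494.15*36.17 + 433.18*44.886
= 2391.584 + 17873.41 + 19443.72
= 39708.71 MJ
e = 39708.71 / 67.255 = 590.42 MJ/m^2

590.42 MJ/m^2


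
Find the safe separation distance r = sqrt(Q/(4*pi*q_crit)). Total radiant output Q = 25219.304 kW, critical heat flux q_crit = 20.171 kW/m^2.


4*pi*q_crit = 253.48
Q/(4*pi*q_crit) = 99.494
r = sqrt(99.494) = 9.9747 m

9.9747 m


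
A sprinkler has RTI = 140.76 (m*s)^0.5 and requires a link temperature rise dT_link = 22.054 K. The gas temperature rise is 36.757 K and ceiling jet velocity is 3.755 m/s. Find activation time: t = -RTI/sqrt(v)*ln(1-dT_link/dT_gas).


dT_link/dT_gas = 0.59999
ln(1 - 0.59999) = -0.91628
t = -140.76 / sqrt(3.755) * -0.91628 = 66.558 s

66.558 s


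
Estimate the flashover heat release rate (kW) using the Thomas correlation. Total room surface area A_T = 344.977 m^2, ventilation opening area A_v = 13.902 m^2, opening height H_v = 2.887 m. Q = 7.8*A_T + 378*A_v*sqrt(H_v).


7.8*A_T = 2690.8
sqrt(H_v) = 1.6991
378*A_v*sqrt(H_v) = 8928.8
Q = 2690.8 + 8928.8 = 11620 kW

11620 kW


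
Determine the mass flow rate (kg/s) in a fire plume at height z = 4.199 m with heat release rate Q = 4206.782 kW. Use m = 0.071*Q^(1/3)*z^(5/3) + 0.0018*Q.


Q^(1/3) = 16.143
z^(5/3) = 10.929
First term = 0.071 * 16.143 * 10.929 = 12.526
Second term = 0.0018 * 4206.782 = 7.5722
m = 20.098 kg/s

20.098 kg/s


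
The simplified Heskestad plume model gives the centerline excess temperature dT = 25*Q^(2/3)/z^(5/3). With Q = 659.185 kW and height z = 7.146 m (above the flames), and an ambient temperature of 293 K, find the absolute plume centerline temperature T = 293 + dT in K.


Q^(2/3) = 75.742
z^(5/3) = 26.512
dT = 25 * 75.742 / 26.512 = 71.423 K
T = 293 + 71.423 = 364.42 K

364.42 K


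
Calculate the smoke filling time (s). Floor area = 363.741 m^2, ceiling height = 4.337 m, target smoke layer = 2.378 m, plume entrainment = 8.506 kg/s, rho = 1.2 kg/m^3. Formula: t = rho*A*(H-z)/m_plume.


H - z = 1.959 m
t = 1.2 * 363.741 * 1.959 / 8.506 = 100.53 s

100.53 s


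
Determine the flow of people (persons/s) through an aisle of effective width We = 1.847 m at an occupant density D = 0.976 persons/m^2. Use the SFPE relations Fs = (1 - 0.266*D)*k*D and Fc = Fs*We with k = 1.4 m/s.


1 - 0.266*D = 1 - 0.266*0.976 = 0.74038
Fs = 0.74038 * 1.4 * 0.976 = 1.0117 persons/(s*m)
Fc = 1.0117 * 1.847 = 1.8685 persons/s

1.8685 persons/s


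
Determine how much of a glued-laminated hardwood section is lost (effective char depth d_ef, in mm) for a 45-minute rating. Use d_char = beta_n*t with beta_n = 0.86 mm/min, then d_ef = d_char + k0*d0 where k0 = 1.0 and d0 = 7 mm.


d_char = 0.86 * 45 = 38.7 mm
d_ef = 38.7 + 1.0*7 = 45.7 mm

45.7 mm


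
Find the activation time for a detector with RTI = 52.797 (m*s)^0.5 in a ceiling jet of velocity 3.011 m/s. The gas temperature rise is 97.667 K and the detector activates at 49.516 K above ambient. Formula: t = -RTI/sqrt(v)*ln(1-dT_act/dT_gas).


dT_act/dT_gas = 0.50699
ln(1 - 0.50699) = -0.70722
t = -52.797 / sqrt(3.011) * -0.70722 = 21.518 s

21.518 s


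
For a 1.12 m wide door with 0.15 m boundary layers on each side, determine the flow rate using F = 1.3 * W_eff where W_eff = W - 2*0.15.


W_eff = 1.12 - 0.30 = 0.82 m
F = 1.3 * 0.82 = 1.066 persons/s

1.066 persons/s


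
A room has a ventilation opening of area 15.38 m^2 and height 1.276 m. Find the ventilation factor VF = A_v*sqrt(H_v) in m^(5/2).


sqrt(H_v) = 1.1296
VF = 15.38 * 1.1296 = 17.373 m^(5/2)

17.373 m^(5/2)


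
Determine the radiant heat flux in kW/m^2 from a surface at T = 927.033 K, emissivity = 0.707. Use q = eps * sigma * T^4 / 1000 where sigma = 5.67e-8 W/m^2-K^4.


T^4 = 7.3855e+11
q = 0.707 * 5.67e-8 * 7.3855e+11 / 1000 = 29.606 kW/m^2

29.606 kW/m^2


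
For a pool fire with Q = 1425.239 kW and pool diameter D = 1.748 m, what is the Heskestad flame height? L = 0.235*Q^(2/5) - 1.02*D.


Q^(2/5) = 18.262
0.235 * Q^(2/5) = 4.2916
1.02 * D = 1.7830
L = 2.5087 m

2.5087 m


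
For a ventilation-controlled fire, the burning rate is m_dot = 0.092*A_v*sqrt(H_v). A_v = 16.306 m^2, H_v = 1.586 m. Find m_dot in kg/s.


sqrt(H_v) = 1.2594
m_dot = 0.092 * 16.306 * 1.2594 = 1.8892 kg/s

1.8892 kg/s


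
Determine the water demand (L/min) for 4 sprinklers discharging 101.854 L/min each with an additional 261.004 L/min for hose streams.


Sprinkler demand = 4 * 101.854 = 407.416 L/min
Total = 407.416 + 261.004 = 668.42 L/min

668.42 L/min


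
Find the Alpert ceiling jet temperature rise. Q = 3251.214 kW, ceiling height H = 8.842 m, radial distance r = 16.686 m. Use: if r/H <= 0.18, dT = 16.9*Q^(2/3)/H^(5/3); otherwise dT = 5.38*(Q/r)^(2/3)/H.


r/H = 16.686 / 8.842 = 1.8871
r/H > 0.18, so dT = 5.38*(Q/r)^(2/3)/H
Q/r = 194.85
(Q/r)^(2/3) = 33.610
dT = 5.38 * 33.610 / 8.842 = 20.450 K

20.450 K


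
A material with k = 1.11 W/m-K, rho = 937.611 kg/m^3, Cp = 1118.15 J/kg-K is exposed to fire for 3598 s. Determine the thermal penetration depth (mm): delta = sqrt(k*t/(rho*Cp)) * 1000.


alpha = 1.11 / (937.611 * 1118.15) = 1.0588e-06 m^2/s
alpha * t = 0.0038094
delta = sqrt(0.0038094) * 1000 = 61.721 mm

61.721 mm


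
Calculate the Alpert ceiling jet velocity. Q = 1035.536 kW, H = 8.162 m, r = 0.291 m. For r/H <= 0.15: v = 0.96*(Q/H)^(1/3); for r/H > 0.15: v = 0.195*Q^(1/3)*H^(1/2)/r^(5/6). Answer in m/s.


r/H = 0.291 / 8.162 = 0.035653
r/H <= 0.15, so v = 0.96*(Q/H)^(1/3)
Q/H = 126.87
(Q/H)^(1/3) = 5.0248
v = 0.96 * 5.0248 = 4.8239 m/s

4.8239 m/s


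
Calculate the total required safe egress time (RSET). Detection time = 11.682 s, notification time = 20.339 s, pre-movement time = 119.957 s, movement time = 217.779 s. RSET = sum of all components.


Total = 11.682 + 20.339 + 119.957 + 217.779 = 369.757 s

369.757 s


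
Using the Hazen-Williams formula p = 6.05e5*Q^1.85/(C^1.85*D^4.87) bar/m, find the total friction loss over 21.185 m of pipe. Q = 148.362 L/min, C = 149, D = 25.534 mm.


Q^1.85 = 10398
C^1.85 = 10481
D^4.87 = 7123096
p/m = 0.084263 bar/m
p_total = 0.084263 * 21.185 = 1.7851 bar

1.7851 bar


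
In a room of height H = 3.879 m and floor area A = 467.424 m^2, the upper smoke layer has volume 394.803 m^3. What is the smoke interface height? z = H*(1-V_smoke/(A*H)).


V/(A*H) = 0.21775
1 - 0.21775 = 0.78225
z = 3.879 * 0.78225 = 3.0344 m

3.0344 m


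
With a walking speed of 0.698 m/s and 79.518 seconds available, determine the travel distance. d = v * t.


d = 0.698 * 79.518 = 55.504 m

55.504 m


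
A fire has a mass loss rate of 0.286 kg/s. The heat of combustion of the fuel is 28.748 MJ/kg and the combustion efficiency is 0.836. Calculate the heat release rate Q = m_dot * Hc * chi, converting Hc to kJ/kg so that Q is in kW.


Hc = 28.748 MJ/kg = 28.748 * 1000 kJ/kg = 28748 kJ/kg
Q = 0.286 kg/s * 28748 kJ/kg * 0.836 = 6873.5 kW

6873.5 kW


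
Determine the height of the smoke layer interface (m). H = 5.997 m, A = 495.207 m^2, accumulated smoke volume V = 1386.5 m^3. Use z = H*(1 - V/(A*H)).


V/(A*H) = 0.46687
1 - 0.46687 = 0.53313
z = 5.997 * 0.53313 = 3.1972 m

3.1972 m


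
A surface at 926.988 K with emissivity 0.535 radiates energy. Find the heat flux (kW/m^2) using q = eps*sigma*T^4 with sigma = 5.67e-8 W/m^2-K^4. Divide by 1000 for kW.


T^4 = 7.3841e+11
q = 0.535 * 5.67e-8 * 7.3841e+11 / 1000 = 22.399 kW/m^2

22.399 kW/m^2


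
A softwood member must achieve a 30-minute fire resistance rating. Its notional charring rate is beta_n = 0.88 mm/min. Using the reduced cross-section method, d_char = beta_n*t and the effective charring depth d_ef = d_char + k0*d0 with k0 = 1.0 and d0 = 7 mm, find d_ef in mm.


d_char = 0.88 * 30 = 26.4 mm
d_ef = 26.4 + 1.0*7 = 33.4 mm

33.4 mm


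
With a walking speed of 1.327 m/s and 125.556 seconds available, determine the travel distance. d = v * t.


d = 1.327 * 125.556 = 166.61 m

166.61 m


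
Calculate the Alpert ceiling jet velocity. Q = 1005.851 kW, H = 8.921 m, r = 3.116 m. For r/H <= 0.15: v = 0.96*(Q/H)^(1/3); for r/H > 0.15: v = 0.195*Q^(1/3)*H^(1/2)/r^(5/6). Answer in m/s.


r/H = 3.116 / 8.921 = 0.34929
r/H > 0.15, so v = 0.195*Q^(1/3)*H^(1/2)/r^(5/6)
Q^(1/3) = 10.019
H^(1/2) = 2.9868
r^(5/6) = 2.5783
v = 0.195 * 10.019 * 2.9868 / 2.5783 = 2.2634 m/s

2.2634 m/s


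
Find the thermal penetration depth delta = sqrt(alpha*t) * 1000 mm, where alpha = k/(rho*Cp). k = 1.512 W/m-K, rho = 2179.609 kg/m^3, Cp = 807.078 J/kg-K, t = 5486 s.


alpha = 1.512 / (2179.609 * 807.078) = 8.5952e-07 m^2/s
alpha * t = 0.0047153
delta = sqrt(0.0047153) * 1000 = 68.668 mm

68.668 mm


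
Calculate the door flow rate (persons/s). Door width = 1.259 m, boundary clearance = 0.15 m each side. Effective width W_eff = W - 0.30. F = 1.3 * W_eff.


W_eff = 1.259 - 0.30 = 0.959 m
F = 1.3 * 0.959 = 1.2467 persons/s

1.2467 persons/s


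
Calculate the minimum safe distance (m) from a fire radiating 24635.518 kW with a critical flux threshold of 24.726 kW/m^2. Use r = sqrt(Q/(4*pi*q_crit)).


4*pi*q_crit = 310.72
Q/(4*pi*q_crit) = 79.286
r = sqrt(79.286) = 8.9043 m

8.9043 m


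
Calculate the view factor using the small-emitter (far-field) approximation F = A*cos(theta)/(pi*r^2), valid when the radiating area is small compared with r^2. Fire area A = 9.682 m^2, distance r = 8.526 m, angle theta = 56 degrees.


cos(56 deg) = 0.55919
pi*r^2 = 228.37
F = 9.682 * 0.55919 / 228.37 = 0.023708

0.023708


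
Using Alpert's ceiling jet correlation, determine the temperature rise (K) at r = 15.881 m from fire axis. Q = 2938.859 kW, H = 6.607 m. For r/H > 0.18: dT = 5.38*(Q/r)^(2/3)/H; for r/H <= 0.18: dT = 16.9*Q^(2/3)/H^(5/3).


r/H = 15.881 / 6.607 = 2.4037
r/H > 0.18, so dT = 5.38*(Q/r)^(2/3)/H
Q/r = 185.06
(Q/r)^(2/3) = 32.474
dT = 5.38 * 32.474 / 6.607 = 26.443 K

26.443 K


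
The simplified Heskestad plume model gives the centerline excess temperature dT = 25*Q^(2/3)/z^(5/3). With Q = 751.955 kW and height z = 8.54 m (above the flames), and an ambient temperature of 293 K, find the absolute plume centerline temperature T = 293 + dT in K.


Q^(2/3) = 82.692
z^(5/3) = 35.680
dT = 25 * 82.692 / 35.680 = 57.939 K
T = 293 + 57.939 = 350.94 K

350.94 K


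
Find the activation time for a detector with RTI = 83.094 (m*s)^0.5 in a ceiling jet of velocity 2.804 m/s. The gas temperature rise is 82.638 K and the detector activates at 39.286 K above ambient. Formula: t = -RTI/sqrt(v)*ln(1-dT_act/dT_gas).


dT_act/dT_gas = 0.47540
ln(1 - 0.47540) = -0.64512
t = -83.094 / sqrt(2.804) * -0.64512 = 32.012 s

32.012 s


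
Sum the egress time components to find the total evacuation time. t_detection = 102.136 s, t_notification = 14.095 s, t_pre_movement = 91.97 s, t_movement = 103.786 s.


Total = 102.136 + 14.095 + 91.97 + 103.786 = 311.987 s

311.987 s


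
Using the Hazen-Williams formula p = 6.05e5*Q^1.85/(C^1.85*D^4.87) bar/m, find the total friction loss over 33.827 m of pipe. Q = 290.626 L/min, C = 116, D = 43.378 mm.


Q^1.85 = 36072
C^1.85 = 6595.5
D^4.87 = 9.4081e+07
p/m = 0.035170 bar/m
p_total = 0.035170 * 33.827 = 1.1897 bar

1.1897 bar


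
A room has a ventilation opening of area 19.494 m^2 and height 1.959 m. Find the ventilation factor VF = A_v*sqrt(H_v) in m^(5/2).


sqrt(H_v) = 1.3996
VF = 19.494 * 1.3996 = 27.285 m^(5/2)

27.285 m^(5/2)


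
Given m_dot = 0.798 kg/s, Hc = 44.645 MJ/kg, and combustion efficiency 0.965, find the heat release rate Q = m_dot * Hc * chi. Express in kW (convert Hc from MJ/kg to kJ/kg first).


Hc = 44.645 MJ/kg = 44.645 * 1000 kJ/kg = 44645 kJ/kg
Q = 0.798 kg/s * 44645 kJ/kg * 0.965 = 34380 kW

34380 kW
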